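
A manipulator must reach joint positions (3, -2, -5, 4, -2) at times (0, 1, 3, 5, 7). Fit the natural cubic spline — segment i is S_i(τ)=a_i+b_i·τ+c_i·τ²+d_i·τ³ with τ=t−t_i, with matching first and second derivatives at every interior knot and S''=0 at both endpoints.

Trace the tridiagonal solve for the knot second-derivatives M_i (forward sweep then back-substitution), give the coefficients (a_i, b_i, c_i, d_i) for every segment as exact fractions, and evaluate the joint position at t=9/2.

Δ: Δ0=-5, Δ1=-3/2, Δ2=9/2, Δ3=-3
row 1: diag=6, rhs=21; c'=1/3, d'=7/2
row 2: denom=8−2·1/3=22/3; d'=(36−2·7/2)/(22/3)=87/22
row 3: denom=8−2·3/11=82/11; d'=(-45−2·87/22)/(82/11)=-291/41
back: M3=-291/41
back: M2=87/22−3/11·-291/41=483/82
back: M1=7/2−1/3·483/82=63/41
M: M0=0, M1=63/41, M2=483/82, M3=-291/41, M4=0
seg 0: a=3, c=M0/2=0, d=(M1−M0)/(6·1)=21/82, b=Δ0−h0·(2M0+M1)/6=-431/82
seg 1: a=-2, c=M1/2=63/82, d=(M2−M1)/(6·2)=119/328, b=Δ1−h1·(2M1+M2)/6=-184/41
seg 2: a=-5, c=M2/2=483/164, d=(M3−M2)/(6·2)=-355/328, b=Δ2−h2·(2M2+M3)/6=241/82
seg 3: a=4, c=M3/2=-291/82, d=(M4−M3)/(6·2)=97/164, b=Δ3−h3·(2M3+M4)/6=71/41
t_q=9/2 → seg 2, τ=3/2; S=-5+241/82·τ+483/164·τ²+-355/328·τ³=6251/2624

  seg 0: a=3 b=-431/82 c=0 d=21/82
  seg 1: a=-2 b=-184/41 c=63/82 d=119/328
  seg 2: a=-5 b=241/82 c=483/164 d=-355/328
  seg 3: a=4 b=71/41 c=-291/82 d=97/164
S(9/2) = 6251/2624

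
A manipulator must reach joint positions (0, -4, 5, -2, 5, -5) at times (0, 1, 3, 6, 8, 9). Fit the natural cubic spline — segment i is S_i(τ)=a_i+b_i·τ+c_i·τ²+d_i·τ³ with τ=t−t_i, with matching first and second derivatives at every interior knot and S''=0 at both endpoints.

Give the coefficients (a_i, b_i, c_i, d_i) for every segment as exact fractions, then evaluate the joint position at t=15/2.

Δ: Δ0=-4, Δ1=9/2, Δ2=-7/3, Δ3=7/2, Δ4=-10
row 1: diag=6, rhs=51; c'=1/3, d'=17/2
row 2: denom=10−2·1/3=28/3; d'=(-41−2·17/2)/(28/3)=-87/14
row 3: denom=10−3·9/28=253/28; d'=(35−3·-87/14)/(253/28)=1502/253
row 4: denom=6−2·56/253=1406/253; d'=(-81−2·1502/253)/(1406/253)=-23497/1406
back: M4=-23497/1406
back: M3=1502/253−56/253·-23497/1406=6774/703
back: M2=-87/14−9/28·6774/703=-6546/703
back: M1=17/2−1/3·-6546/703=16315/1406
M: M0=0, M1=16315/1406, M2=-6546/703, M3=6774/703, M4=-23497/1406, M5=0
seg 0: a=0, c=M0/2=0, d=(M1−M0)/(6·1)=16315/8436, b=Δ0−h0·(2M0+M1)/6=-50059/8436
seg 1: a=-4, c=M1/2=16315/2812, d=(M2−M1)/(6·2)=-29407/16872, b=Δ1−h1·(2M1+M2)/6=-557/4218
seg 2: a=5, c=M2/2=-3273/703, d=(M3−M2)/(6·3)=20/19, b=Δ2−h2·(2M2+M3)/6=4556/2109
seg 3: a=-2, c=M3/2=3387/703, d=(M4−M3)/(6·2)=-37045/16872, b=Δ3−h3·(2M3+M4)/6=5582/2109
seg 4: a=5, c=M4/2=-23497/2812, d=(M5−M4)/(6·1)=23497/8436, b=Δ4−h4·(2M4+M5)/6=-18683/4218
t_q=15/2 → seg 3, τ=3/2; S=-2+5582/2109·τ+3387/703·τ²+-37045/16872·τ³=242963/44992

  seg 0: a=0 b=-50059/8436 c=0 d=16315/8436
  seg 1: a=-4 b=-557/4218 c=16315/2812 d=-29407/16872
  seg 2: a=5 b=4556/2109 c=-3273/703 d=20/19
  seg 3: a=-2 b=5582/2109 c=3387/703 d=-37045/16872
  seg 4: a=5 b=-18683/4218 c=-23497/2812 d=23497/8436
S(15/2) = 242963/44992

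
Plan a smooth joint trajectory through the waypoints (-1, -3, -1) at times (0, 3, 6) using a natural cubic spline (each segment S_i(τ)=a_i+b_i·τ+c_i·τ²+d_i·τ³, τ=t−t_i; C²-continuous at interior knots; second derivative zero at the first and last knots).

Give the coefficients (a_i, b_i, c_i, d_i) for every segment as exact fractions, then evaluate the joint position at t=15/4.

  seg 0: a=-1 b=-1 c=0 d=1/27
  seg 1: a=-3 b=0 c=1/3 d=-1/27
S(15/4) = -181/64

Δ: Δ0=-2/3, Δ1=2/3
row 1: diag=12, rhs=8; c'=1/4, d'=2/3
back: M1=2/3
M: M0=0, M1=2/3, M2=0
seg 0: a=-1, c=M0/2=0, d=(M1−M0)/(6·3)=1/27, b=Δ0−h0·(2M0+M1)/6=-1
seg 1: a=-3, c=M1/2=1/3, d=(M2−M1)/(6·3)=-1/27, b=Δ1−h1·(2M1+M2)/6=0
t_q=15/4 → seg 1, τ=3/4; S=-3+0·τ+1/3·τ²+-1/27·τ³=-181/64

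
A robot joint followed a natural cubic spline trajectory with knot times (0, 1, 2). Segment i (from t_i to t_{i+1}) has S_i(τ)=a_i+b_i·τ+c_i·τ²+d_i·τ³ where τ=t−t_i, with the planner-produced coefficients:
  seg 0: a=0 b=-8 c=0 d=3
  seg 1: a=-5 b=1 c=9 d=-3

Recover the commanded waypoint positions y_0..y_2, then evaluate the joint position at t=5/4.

y_0=0 y_1=-5 y_2=2
S(5/4) = -271/64

y_0 = S_0(0) = a_0 = 0
y_1 = S_1(0) = a_1 = -5
y_2 = S_1(1) = 2
t_q=5/4 is in segment 1 (τ=1/4); S_1(τ)=-271/64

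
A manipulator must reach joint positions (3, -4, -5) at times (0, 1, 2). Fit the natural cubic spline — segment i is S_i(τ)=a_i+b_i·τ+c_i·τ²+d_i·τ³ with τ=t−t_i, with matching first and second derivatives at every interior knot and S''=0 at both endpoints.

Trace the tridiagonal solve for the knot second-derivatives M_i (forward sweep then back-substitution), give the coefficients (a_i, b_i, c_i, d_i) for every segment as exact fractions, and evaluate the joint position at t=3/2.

  seg 0: a=3 b=-17/2 c=0 d=3/2
  seg 1: a=-4 b=-4 c=9/2 d=-3/2
S(3/2) = -81/16

Δ: Δ0=-7, Δ1=-1
row 1: diag=4, rhs=36; c'=1/4, d'=9
back: M1=9
M: M0=0, M1=9, M2=0
seg 0: a=3, c=M0/2=0, d=(M1−M0)/(6·1)=3/2, b=Δ0−h0·(2M0+M1)/6=-17/2
seg 1: a=-4, c=M1/2=9/2, d=(M2−M1)/(6·1)=-3/2, b=Δ1−h1·(2M1+M2)/6=-4
t_q=3/2 → seg 1, τ=1/2; S=-4+-4·τ+9/2·τ²+-3/2·τ³=-81/16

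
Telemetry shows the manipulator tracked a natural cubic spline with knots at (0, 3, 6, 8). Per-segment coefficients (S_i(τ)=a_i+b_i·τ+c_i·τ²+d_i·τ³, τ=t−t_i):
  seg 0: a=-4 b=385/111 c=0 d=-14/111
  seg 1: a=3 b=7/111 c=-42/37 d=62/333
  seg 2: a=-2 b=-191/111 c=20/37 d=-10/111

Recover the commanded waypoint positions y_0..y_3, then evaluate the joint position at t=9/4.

y_0=-4 y_1=3 y_2=-2 y_3=-4
S(9/4) = 2803/1184

y_0 = S_0(0) = a_0 = -4
y_1 = S_1(0) = a_1 = 3
y_2 = S_2(0) = a_2 = -2
y_3 = S_2(2) = -4
t_q=9/4 is in segment 0 (τ=9/4); S_0(τ)=2803/1184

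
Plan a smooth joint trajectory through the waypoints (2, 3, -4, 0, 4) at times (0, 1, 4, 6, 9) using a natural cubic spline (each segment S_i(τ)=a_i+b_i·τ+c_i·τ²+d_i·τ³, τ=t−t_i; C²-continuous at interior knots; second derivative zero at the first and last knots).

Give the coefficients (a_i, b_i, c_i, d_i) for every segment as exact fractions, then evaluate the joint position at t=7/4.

  seg 0: a=2 b=566/339 c=0 d=-227/339
  seg 1: a=3 b=-115/339 c=-227/113 d=1367/3051
  seg 2: a=-4 b=-100/339 c=686/339 d=-99/226
  seg 3: a=0 b=862/339 c=-205/339 d=205/3051
S(7/4) = 13051/7232

Δ: Δ0=1, Δ1=-7/3, Δ2=2, Δ3=4/3
row 1: diag=8, rhs=-20; c'=3/8, d'=-5/2
row 2: denom=10−3·3/8=71/8; d'=(26−3·-5/2)/(71/8)=268/71
row 3: denom=10−2·16/71=678/71; d'=(-4−2·268/71)/(678/71)=-410/339
back: M3=-410/339
back: M2=268/71−16/71·-410/339=1372/339
back: M1=-5/2−3/8·1372/339=-454/113
M: M0=0, M1=-454/113, M2=1372/339, M3=-410/339, M4=0
seg 0: a=2, c=M0/2=0, d=(M1−M0)/(6·1)=-227/339, b=Δ0−h0·(2M0+M1)/6=566/339
seg 1: a=3, c=M1/2=-227/113, d=(M2−M1)/(6·3)=1367/3051, b=Δ1−h1·(2M1+M2)/6=-115/339
seg 2: a=-4, c=M2/2=686/339, d=(M3−M2)/(6·2)=-99/226, b=Δ2−h2·(2M2+M3)/6=-100/339
seg 3: a=0, c=M3/2=-205/339, d=(M4−M3)/(6·3)=205/3051, b=Δ3−h3·(2M3+M4)/6=862/339
t_q=7/4 → seg 1, τ=3/4; S=3+-115/339·τ+-227/113·τ²+1367/3051·τ³=13051/7232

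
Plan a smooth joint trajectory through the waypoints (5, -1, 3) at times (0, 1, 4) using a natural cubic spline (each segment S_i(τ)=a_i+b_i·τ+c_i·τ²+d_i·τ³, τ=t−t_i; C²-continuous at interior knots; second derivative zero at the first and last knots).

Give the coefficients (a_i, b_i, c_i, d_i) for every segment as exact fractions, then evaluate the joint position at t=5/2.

  seg 0: a=5 b=-83/12 c=0 d=11/12
  seg 1: a=-1 b=-25/6 c=11/4 d=-11/36
S(5/2) = -67/32

Δ: Δ0=-6, Δ1=4/3
row 1: diag=8, rhs=44; c'=3/8, d'=11/2
back: M1=11/2
M: M0=0, M1=11/2, M2=0
seg 0: a=5, c=M0/2=0, d=(M1−M0)/(6·1)=11/12, b=Δ0−h0·(2M0+M1)/6=-83/12
seg 1: a=-1, c=M1/2=11/4, d=(M2−M1)/(6·3)=-11/36, b=Δ1−h1·(2M1+M2)/6=-25/6
t_q=5/2 → seg 1, τ=3/2; S=-1+-25/6·τ+11/4·τ²+-11/36·τ³=-67/32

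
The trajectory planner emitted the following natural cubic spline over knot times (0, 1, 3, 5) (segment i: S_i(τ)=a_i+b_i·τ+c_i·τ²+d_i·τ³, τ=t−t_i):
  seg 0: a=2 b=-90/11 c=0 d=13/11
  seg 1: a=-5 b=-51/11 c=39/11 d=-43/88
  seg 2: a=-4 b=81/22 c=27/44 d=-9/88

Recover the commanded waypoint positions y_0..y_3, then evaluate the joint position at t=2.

y_0 = S_0(0) = a_0 = 2
y_1 = S_1(0) = a_1 = -5
y_2 = S_2(0) = a_2 = -4
y_3 = S_2(2) = 5
t_q=2 is in segment 1 (τ=1); S_1(τ)=-579/88

y_0=2 y_1=-5 y_2=-4 y_3=5
S(2) = -579/88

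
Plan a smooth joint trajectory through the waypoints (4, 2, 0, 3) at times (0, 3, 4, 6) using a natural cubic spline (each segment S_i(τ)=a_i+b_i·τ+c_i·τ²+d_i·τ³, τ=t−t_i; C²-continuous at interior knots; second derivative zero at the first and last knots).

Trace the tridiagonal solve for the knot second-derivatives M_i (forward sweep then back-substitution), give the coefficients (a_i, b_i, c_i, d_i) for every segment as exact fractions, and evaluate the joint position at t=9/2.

Δ: Δ0=-2/3, Δ1=-2, Δ2=3/2
row 1: diag=8, rhs=-8; c'=1/8, d'=-1
row 2: denom=6−1·1/8=47/8; d'=(21−1·-1)/(47/8)=176/47
back: M2=176/47
back: M1=-1−1/8·176/47=-69/47
M: M0=0, M1=-69/47, M2=176/47, M3=0
seg 0: a=4, c=M0/2=0, d=(M1−M0)/(6·3)=-23/282, b=Δ0−h0·(2M0+M1)/6=19/282
seg 1: a=2, c=M1/2=-69/94, d=(M2−M1)/(6·1)=245/282, b=Δ1−h1·(2M1+M2)/6=-301/141
seg 2: a=0, c=M2/2=88/47, d=(M3−M2)/(6·2)=-44/141, b=Δ2−h2·(2M2+M3)/6=-281/282
t_q=9/2 → seg 2, τ=1/2; S=0+-281/282·τ+88/47·τ²+-44/141·τ³=-13/188

  seg 0: a=4 b=19/282 c=0 d=-23/282
  seg 1: a=2 b=-301/141 c=-69/94 d=245/282
  seg 2: a=0 b=-281/282 c=88/47 d=-44/141
S(9/2) = -13/188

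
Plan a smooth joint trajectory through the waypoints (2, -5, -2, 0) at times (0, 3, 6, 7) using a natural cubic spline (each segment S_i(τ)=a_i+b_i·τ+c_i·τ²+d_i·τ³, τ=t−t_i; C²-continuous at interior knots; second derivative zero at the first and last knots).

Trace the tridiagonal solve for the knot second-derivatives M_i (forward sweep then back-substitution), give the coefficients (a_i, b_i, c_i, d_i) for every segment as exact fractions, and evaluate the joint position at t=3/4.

Δ: Δ0=-7/3, Δ1=1, Δ2=2
row 1: diag=12, rhs=20; c'=1/4, d'=5/3
row 2: denom=8−3·1/4=29/4; d'=(6−3·5/3)/(29/4)=4/29
back: M2=4/29
back: M1=5/3−1/4·4/29=142/87
M: M0=0, M1=142/87, M2=4/29, M3=0
seg 0: a=2, c=M0/2=0, d=(M1−M0)/(6·3)=71/783, b=Δ0−h0·(2M0+M1)/6=-274/87
seg 1: a=-5, c=M1/2=71/87, d=(M2−M1)/(6·3)=-65/783, b=Δ1−h1·(2M1+M2)/6=-61/87
seg 2: a=-2, c=M2/2=2/29, d=(M3−M2)/(6·1)=-2/87, b=Δ2−h2·(2M2+M3)/6=170/87
t_q=3/4 → seg 0, τ=3/4; S=2+-274/87·τ+0·τ²+71/783·τ³=-601/1856

  seg 0: a=2 b=-274/87 c=0 d=71/783
  seg 1: a=-5 b=-61/87 c=71/87 d=-65/783
  seg 2: a=-2 b=170/87 c=2/29 d=-2/87
S(3/4) = -601/1856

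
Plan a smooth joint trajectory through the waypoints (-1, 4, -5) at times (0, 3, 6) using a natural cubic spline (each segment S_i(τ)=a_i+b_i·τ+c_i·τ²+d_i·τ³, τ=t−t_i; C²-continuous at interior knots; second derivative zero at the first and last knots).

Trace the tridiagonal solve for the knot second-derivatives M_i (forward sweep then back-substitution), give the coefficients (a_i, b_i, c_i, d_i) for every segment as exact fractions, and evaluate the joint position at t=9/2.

Δ: Δ0=5/3, Δ1=-3
row 1: diag=12, rhs=-28; c'=1/4, d'=-7/3
back: M1=-7/3
M: M0=0, M1=-7/3, M2=0
seg 0: a=-1, c=M0/2=0, d=(M1−M0)/(6·3)=-7/54, b=Δ0−h0·(2M0+M1)/6=17/6
seg 1: a=4, c=M1/2=-7/6, d=(M2−M1)/(6·3)=7/54, b=Δ1−h1·(2M1+M2)/6=-2/3
t_q=9/2 → seg 1, τ=3/2; S=4+-2/3·τ+-7/6·τ²+7/54·τ³=13/16

  seg 0: a=-1 b=17/6 c=0 d=-7/54
  seg 1: a=4 b=-2/3 c=-7/6 d=7/54
S(9/2) = 13/16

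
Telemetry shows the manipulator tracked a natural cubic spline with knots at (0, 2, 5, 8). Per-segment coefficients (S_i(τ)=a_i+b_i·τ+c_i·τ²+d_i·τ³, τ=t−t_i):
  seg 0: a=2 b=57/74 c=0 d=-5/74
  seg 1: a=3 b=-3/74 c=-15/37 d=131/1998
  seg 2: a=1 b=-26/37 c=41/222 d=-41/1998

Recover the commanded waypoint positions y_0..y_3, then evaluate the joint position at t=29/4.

y_0=2 y_1=3 y_2=1 y_3=0
S(29/4) = 569/4736

y_0 = S_0(0) = a_0 = 2
y_1 = S_1(0) = a_1 = 3
y_2 = S_2(0) = a_2 = 1
y_3 = S_2(3) = 0
t_q=29/4 is in segment 2 (τ=9/4); S_2(τ)=569/4736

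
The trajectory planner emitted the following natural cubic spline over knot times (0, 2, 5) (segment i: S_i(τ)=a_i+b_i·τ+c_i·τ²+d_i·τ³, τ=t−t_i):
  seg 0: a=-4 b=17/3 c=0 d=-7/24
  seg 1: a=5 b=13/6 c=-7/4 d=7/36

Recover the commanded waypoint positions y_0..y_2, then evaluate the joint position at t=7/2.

y_0 = S_0(0) = a_0 = -4
y_1 = S_1(0) = a_1 = 5
y_2 = S_1(3) = 1
t_q=7/2 is in segment 1 (τ=3/2); S_1(τ)=159/32

y_0=-4 y_1=5 y_2=1
S(7/2) = 159/32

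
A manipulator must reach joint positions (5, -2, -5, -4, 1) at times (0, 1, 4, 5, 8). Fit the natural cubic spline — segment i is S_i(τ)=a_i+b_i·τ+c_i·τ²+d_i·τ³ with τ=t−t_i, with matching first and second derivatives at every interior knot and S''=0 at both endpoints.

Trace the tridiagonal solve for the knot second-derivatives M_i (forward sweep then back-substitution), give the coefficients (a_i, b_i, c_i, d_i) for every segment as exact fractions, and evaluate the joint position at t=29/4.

Δ: Δ0=-7, Δ1=-1, Δ2=1, Δ3=5/3
row 1: diag=8, rhs=36; c'=3/8, d'=9/2
row 2: denom=8−3·3/8=55/8; d'=(12−3·9/2)/(55/8)=-12/55
row 3: denom=8−1·8/55=432/55; d'=(4−1·-12/55)/(432/55)=29/54
back: M3=29/54
back: M2=-12/55−8/55·29/54=-8/27
back: M1=9/2−3/8·-8/27=83/18
M: M0=0, M1=83/18, M2=-8/27, M3=29/54, M4=0
seg 0: a=5, c=M0/2=0, d=(M1−M0)/(6·1)=83/108, b=Δ0−h0·(2M0+M1)/6=-839/108
seg 1: a=-2, c=M1/2=83/36, d=(M2−M1)/(6·3)=-265/972, b=Δ1−h1·(2M1+M2)/6=-295/54
seg 2: a=-5, c=M2/2=-4/27, d=(M3−M2)/(6·1)=5/36, b=Δ2−h2·(2M2+M3)/6=109/108
seg 3: a=-4, c=M3/2=29/108, d=(M4−M3)/(6·3)=-29/972, b=Δ3−h3·(2M3+M4)/6=61/54
t_q=29/4 → seg 3, τ=9/4; S=-4+61/54·τ+29/108·τ²+-29/972·τ³=-337/768

  seg 0: a=5 b=-839/108 c=0 d=83/108
  seg 1: a=-2 b=-295/54 c=83/36 d=-265/972
  seg 2: a=-5 b=109/108 c=-4/27 d=5/36
  seg 3: a=-4 b=61/54 c=29/108 d=-29/972
S(29/4) = -337/768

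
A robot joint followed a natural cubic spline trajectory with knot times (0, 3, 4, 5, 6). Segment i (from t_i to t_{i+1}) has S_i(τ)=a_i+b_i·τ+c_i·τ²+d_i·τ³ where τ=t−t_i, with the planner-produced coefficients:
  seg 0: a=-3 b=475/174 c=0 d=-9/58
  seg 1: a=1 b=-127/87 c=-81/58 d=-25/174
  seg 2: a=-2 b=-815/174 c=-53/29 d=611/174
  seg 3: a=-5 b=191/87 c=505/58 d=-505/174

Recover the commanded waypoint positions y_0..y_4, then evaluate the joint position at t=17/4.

y_0=-3 y_1=1 y_2=-2 y_3=-5 y_4=3
S(17/4) = -11991/3712

y_0 = S_0(0) = a_0 = -3
y_1 = S_1(0) = a_1 = 1
y_2 = S_2(0) = a_2 = -2
y_3 = S_3(0) = a_3 = -5
y_4 = S_3(1) = 3
t_q=17/4 is in segment 2 (τ=1/4); S_2(τ)=-11991/3712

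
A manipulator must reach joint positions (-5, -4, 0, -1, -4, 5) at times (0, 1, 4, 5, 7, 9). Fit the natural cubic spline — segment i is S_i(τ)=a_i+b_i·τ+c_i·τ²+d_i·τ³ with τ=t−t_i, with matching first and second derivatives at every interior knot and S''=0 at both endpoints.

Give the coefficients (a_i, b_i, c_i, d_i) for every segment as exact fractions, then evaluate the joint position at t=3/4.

  seg 0: a=-5 b=1486/1767 c=0 d=281/1767
  seg 1: a=-4 b=2329/1767 c=281/589 d=-278/1767
  seg 2: a=0 b=-119/1767 c=-553/589 d=11/1767
  seg 3: a=-1 b=-3404/1767 c=-542/589 d=8011/14136
  seg 4: a=-4 b=4217/3534 c=5843/2356 d=-5843/14136
S(3/4) = -162175/37696

Δ: Δ0=1, Δ1=4/3, Δ2=-1, Δ3=-3/2, Δ4=9/2
row 1: diag=8, rhs=2; c'=3/8, d'=1/4
row 2: denom=8−3·3/8=55/8; d'=(-14−3·1/4)/(55/8)=-118/55
row 3: denom=6−1·8/55=322/55; d'=(-3−1·-118/55)/(322/55)=-47/322
row 4: denom=8−2·55/161=1178/161; d'=(36−2·-47/322)/(1178/161)=5843/1178
back: M4=5843/1178
back: M3=-47/322−55/161·5843/1178=-1084/589
back: M2=-118/55−8/55·-1084/589=-1106/589
back: M1=1/4−3/8·-1106/589=562/589
M: M0=0, M1=562/589, M2=-1106/589, M3=-1084/589, M4=5843/1178, M5=0
seg 0: a=-5, c=M0/2=0, d=(M1−M0)/(6·1)=281/1767, b=Δ0−h0·(2M0+M1)/6=1486/1767
seg 1: a=-4, c=M1/2=281/589, d=(M2−M1)/(6·3)=-278/1767, b=Δ1−h1·(2M1+M2)/6=2329/1767
seg 2: a=0, c=M2/2=-553/589, d=(M3−M2)/(6·1)=11/1767, b=Δ2−h2·(2M2+M3)/6=-119/1767
seg 3: a=-1, c=M3/2=-542/589, d=(M4−M3)/(6·2)=8011/14136, b=Δ3−h3·(2M3+M4)/6=-3404/1767
seg 4: a=-4, c=M4/2=5843/2356, d=(M5−M4)/(6·2)=-5843/14136, b=Δ4−h4·(2M4+M5)/6=4217/3534
t_q=3/4 → seg 0, τ=3/4; S=-5+1486/1767·τ+0·τ²+281/1767·τ³=-162175/37696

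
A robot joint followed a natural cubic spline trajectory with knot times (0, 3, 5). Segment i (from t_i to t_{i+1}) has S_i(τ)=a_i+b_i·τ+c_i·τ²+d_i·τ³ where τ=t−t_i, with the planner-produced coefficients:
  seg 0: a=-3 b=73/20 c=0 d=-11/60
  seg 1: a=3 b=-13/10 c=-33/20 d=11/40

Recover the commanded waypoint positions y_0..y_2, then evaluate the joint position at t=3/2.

y_0 = S_0(0) = a_0 = -3
y_1 = S_1(0) = a_1 = 3
y_2 = S_1(2) = -4
t_q=3/2 is in segment 0 (τ=3/2); S_0(τ)=297/160

y_0=-3 y_1=3 y_2=-4
S(3/2) = 297/160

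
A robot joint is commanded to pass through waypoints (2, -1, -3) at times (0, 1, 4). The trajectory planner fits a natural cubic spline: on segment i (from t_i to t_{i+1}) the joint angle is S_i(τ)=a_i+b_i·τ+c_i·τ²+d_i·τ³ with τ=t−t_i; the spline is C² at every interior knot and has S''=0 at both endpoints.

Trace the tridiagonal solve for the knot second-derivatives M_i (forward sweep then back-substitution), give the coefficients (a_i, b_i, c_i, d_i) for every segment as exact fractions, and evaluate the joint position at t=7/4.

Δ: Δ0=-3, Δ1=-2/3
row 1: diag=8, rhs=14; c'=3/8, d'=7/4
back: M1=7/4
M: M0=0, M1=7/4, M2=0
seg 0: a=2, c=M0/2=0, d=(M1−M0)/(6·1)=7/24, b=Δ0−h0·(2M0+M1)/6=-79/24
seg 1: a=-1, c=M1/2=7/8, d=(M2−M1)/(6·3)=-7/72, b=Δ1−h1·(2M1+M2)/6=-29/12
t_q=7/4 → seg 1, τ=3/4; S=-1+-29/12·τ+7/8·τ²+-7/72·τ³=-1209/512

  seg 0: a=2 b=-79/24 c=0 d=7/24
  seg 1: a=-1 b=-29/12 c=7/8 d=-7/72
S(7/4) = -1209/512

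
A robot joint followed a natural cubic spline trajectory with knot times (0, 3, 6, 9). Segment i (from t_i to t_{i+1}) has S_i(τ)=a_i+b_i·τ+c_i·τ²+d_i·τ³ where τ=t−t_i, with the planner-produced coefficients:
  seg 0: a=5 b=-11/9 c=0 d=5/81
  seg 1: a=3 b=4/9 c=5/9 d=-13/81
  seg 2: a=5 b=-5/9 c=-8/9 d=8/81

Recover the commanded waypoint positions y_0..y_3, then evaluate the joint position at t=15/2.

y_0=5 y_1=3 y_2=5 y_3=-2
S(15/2) = 5/2

y_0 = S_0(0) = a_0 = 5
y_1 = S_1(0) = a_1 = 3
y_2 = S_2(0) = a_2 = 5
y_3 = S_2(3) = -2
t_q=15/2 is in segment 2 (τ=3/2); S_2(τ)=5/2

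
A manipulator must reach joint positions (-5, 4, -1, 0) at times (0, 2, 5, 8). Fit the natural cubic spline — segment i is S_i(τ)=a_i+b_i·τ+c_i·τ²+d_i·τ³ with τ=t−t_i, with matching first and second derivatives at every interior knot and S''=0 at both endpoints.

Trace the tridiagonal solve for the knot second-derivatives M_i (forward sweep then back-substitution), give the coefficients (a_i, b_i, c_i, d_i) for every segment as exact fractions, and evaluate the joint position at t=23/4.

Δ: Δ0=9/2, Δ1=-5/3, Δ2=1/3
row 1: diag=10, rhs=-37; c'=3/10, d'=-37/10
row 2: denom=12−3·3/10=111/10; d'=(12−3·-37/10)/(111/10)=77/37
back: M2=77/37
back: M1=-37/10−3/10·77/37=-160/37
M: M0=0, M1=-160/37, M2=77/37, M3=0
seg 0: a=-5, c=M0/2=0, d=(M1−M0)/(6·2)=-40/111, b=Δ0−h0·(2M0+M1)/6=1319/222
seg 1: a=4, c=M1/2=-80/37, d=(M2−M1)/(6·3)=79/222, b=Δ1−h1·(2M1+M2)/6=359/222
seg 2: a=-1, c=M2/2=77/74, d=(M3−M2)/(6·3)=-77/666, b=Δ2−h2·(2M2+M3)/6=-194/111
t_q=23/4 → seg 2, τ=3/4; S=-1+-194/111·τ+77/74·τ²+-77/666·τ³=-8403/4736

  seg 0: a=-5 b=1319/222 c=0 d=-40/111
  seg 1: a=4 b=359/222 c=-80/37 d=79/222
  seg 2: a=-1 b=-194/111 c=77/74 d=-77/666
S(23/4) = -8403/4736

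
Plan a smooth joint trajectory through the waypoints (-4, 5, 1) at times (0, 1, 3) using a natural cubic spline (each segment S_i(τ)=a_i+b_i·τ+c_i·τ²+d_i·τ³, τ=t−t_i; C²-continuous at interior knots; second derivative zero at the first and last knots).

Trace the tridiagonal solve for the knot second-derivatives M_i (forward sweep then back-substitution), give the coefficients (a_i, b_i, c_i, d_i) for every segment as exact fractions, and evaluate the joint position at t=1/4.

Δ: Δ0=9, Δ1=-2
row 1: diag=6, rhs=-66; c'=1/3, d'=-11
back: M1=-11
M: M0=0, M1=-11, M2=0
seg 0: a=-4, c=M0/2=0, d=(M1−M0)/(6·1)=-11/6, b=Δ0−h0·(2M0+M1)/6=65/6
seg 1: a=5, c=M1/2=-11/2, d=(M2−M1)/(6·2)=11/12, b=Δ1−h1·(2M1+M2)/6=16/3
t_q=1/4 → seg 0, τ=1/4; S=-4+65/6·τ+0·τ²+-11/6·τ³=-169/128

  seg 0: a=-4 b=65/6 c=0 d=-11/6
  seg 1: a=5 b=16/3 c=-11/2 d=11/12
S(1/4) = -169/128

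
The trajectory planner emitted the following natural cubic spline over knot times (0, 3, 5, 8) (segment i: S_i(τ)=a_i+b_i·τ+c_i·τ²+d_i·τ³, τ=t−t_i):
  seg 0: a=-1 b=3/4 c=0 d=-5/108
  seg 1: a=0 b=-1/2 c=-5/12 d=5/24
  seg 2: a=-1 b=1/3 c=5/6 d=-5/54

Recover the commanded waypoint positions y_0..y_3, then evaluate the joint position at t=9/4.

y_0 = S_0(0) = a_0 = -1
y_1 = S_1(0) = a_1 = 0
y_2 = S_2(0) = a_2 = -1
y_3 = S_2(3) = 5
t_q=9/4 is in segment 0 (τ=9/4); S_0(τ)=41/256

y_0=-1 y_1=0 y_2=-1 y_3=5
S(9/4) = 41/256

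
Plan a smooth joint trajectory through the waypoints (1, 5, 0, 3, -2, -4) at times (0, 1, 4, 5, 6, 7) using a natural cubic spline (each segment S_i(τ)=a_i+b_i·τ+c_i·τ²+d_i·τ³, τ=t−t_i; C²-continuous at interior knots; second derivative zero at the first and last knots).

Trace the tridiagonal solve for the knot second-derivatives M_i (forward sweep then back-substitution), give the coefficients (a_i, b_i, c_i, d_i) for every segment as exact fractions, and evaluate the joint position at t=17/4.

  seg 0: a=1 b=12433/2379 c=0 d=-2917/2379
  seg 1: a=5 b=3682/2379 c=-2917/793 d=6202/7137
  seg 2: a=0 b=538/183 c=3285/793 d=-9712/2379
  seg 3: a=3 b=-2432/2379 c=-6427/793 d=9818/2379
  seg 4: a=-2 b=-11540/2379 c=3391/793 d=-3391/2379
S(17/4) = 11801/12688

Δ: Δ0=4, Δ1=-5/3, Δ2=3, Δ3=-5, Δ4=-2
row 1: diag=8, rhs=-34; c'=3/8, d'=-17/4
row 2: denom=8−3·3/8=55/8; d'=(28−3·-17/4)/(55/8)=326/55
row 3: denom=4−1·8/55=212/55; d'=(-48−1·326/55)/(212/55)=-1483/106
row 4: denom=4−1·55/212=793/212; d'=(18−1·-1483/106)/(793/212)=6782/793
back: M4=6782/793
back: M3=-1483/106−55/212·6782/793=-12854/793
back: M2=326/55−8/55·-12854/793=6570/793
back: M1=-17/4−3/8·6570/793=-5834/793
M: M0=0, M1=-5834/793, M2=6570/793, M3=-12854/793, M4=6782/793, M5=0
seg 0: a=1, c=M0/2=0, d=(M1−M0)/(6·1)=-2917/2379, b=Δ0−h0·(2M0+M1)/6=12433/2379
seg 1: a=5, c=M1/2=-2917/793, d=(M2−M1)/(6·3)=6202/7137, b=Δ1−h1·(2M1+M2)/6=3682/2379
seg 2: a=0, c=M2/2=3285/793, d=(M3−M2)/(6·1)=-9712/2379, b=Δ2−h2·(2M2+M3)/6=538/183
seg 3: a=3, c=M3/2=-6427/793, d=(M4−M3)/(6·1)=9818/2379, b=Δ3−h3·(2M3+M4)/6=-2432/2379
seg 4: a=-2, c=M4/2=3391/793, d=(M5−M4)/(6·1)=-3391/2379, b=Δ4−h4·(2M4+M5)/6=-11540/2379
t_q=17/4 → seg 2, τ=1/4; S=0+538/183·τ+3285/793·τ²+-9712/2379·τ³=11801/12688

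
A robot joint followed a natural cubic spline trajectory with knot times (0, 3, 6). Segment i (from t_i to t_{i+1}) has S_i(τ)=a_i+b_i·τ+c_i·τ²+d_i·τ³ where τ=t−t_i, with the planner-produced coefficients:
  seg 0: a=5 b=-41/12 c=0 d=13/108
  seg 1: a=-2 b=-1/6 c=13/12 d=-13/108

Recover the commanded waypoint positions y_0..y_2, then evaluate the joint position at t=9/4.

y_0=5 y_1=-2 y_2=4
S(9/4) = -337/256

y_0 = S_0(0) = a_0 = 5
y_1 = S_1(0) = a_1 = -2
y_2 = S_1(3) = 4
t_q=9/4 is in segment 0 (τ=9/4); S_0(τ)=-337/256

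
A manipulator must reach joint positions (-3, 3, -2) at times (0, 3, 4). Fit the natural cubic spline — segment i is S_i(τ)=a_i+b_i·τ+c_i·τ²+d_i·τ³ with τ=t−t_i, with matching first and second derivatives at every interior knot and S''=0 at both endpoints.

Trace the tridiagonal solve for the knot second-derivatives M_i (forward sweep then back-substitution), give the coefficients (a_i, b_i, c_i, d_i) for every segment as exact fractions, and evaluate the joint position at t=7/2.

Δ: Δ0=2, Δ1=-5
row 1: diag=8, rhs=-42; c'=1/8, d'=-21/4
back: M1=-21/4
M: M0=0, M1=-21/4, M2=0
seg 0: a=-3, c=M0/2=0, d=(M1−M0)/(6·3)=-7/24, b=Δ0−h0·(2M0+M1)/6=37/8
seg 1: a=3, c=M1/2=-21/8, d=(M2−M1)/(6·1)=7/8, b=Δ1−h1·(2M1+M2)/6=-13/4
t_q=7/2 → seg 1, τ=1/2; S=3+-13/4·τ+-21/8·τ²+7/8·τ³=53/64

  seg 0: a=-3 b=37/8 c=0 d=-7/24
  seg 1: a=3 b=-13/4 c=-21/8 d=7/8
S(7/2) = 53/64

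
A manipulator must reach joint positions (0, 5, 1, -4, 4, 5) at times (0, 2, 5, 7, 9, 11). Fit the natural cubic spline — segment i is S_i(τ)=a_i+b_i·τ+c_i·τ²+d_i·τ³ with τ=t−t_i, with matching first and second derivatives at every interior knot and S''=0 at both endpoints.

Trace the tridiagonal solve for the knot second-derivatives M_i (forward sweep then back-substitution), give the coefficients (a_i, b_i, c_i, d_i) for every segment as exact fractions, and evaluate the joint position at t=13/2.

  seg 0: a=0 b=4823/1542 c=0 d=-121/771
  seg 1: a=5 b=1919/1542 c=-242/257 d=127/4626
  seg 2: a=1 b=-2825/771 c=-357/514 d=3937/6168
  seg 3: a=-4 b=1877/1542 c=3223/1028 d=-2689/3084
  seg 4: a=4 b=5081/1542 c=-2155/1028 d=2155/6168
S(13/2) = -64223/16448

Δ: Δ0=5/2, Δ1=-4/3, Δ2=-5/2, Δ3=4, Δ4=1/2
row 1: diag=10, rhs=-23; c'=3/10, d'=-23/10
row 2: denom=10−3·3/10=91/10; d'=(-7−3·-23/10)/(91/10)=-1/91
row 3: denom=8−2·20/91=688/91; d'=(39−2·-1/91)/(688/91)=3551/688
row 4: denom=8−2·91/344=1285/172; d'=(-21−2·3551/688)/(1285/172)=-2155/514
back: M4=-2155/514
back: M3=3551/688−91/344·-2155/514=3223/514
back: M2=-1/91−20/91·3223/514=-357/257
back: M1=-23/10−3/10·-357/257=-484/257
M: M0=0, M1=-484/257, M2=-357/257, M3=3223/514, M4=-2155/514, M5=0
seg 0: a=0, c=M0/2=0, d=(M1−M0)/(6·2)=-121/771, b=Δ0−h0·(2M0+M1)/6=4823/1542
seg 1: a=5, c=M1/2=-242/257, d=(M2−M1)/(6·3)=127/4626, b=Δ1−h1·(2M1+M2)/6=1919/1542
seg 2: a=1, c=M2/2=-357/514, d=(M3−M2)/(6·2)=3937/6168, b=Δ2−h2·(2M2+M3)/6=-2825/771
seg 3: a=-4, c=M3/2=3223/1028, d=(M4−M3)/(6·2)=-2689/3084, b=Δ3−h3·(2M3+M4)/6=1877/1542
seg 4: a=4, c=M4/2=-2155/1028, d=(M5−M4)/(6·2)=2155/6168, b=Δ4−h4·(2M4+M5)/6=5081/1542
t_q=13/2 → seg 2, τ=3/2; S=1+-2825/771·τ+-357/514·τ²+3937/6168·τ³=-64223/16448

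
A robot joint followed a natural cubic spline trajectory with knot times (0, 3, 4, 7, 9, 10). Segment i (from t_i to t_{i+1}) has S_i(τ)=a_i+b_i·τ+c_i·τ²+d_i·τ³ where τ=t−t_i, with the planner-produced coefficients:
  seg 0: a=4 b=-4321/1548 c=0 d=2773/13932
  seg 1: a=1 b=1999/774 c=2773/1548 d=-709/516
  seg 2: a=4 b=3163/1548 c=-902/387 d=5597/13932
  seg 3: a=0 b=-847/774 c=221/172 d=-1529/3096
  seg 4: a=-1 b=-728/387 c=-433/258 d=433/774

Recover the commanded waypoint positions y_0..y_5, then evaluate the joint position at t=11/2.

y_0=4 y_1=1 y_2=4 y_3=0 y_4=-1 y_5=-4
S(11/2) = 4371/1376

y_0 = S_0(0) = a_0 = 4
y_1 = S_1(0) = a_1 = 1
y_2 = S_2(0) = a_2 = 4
y_3 = S_3(0) = a_3 = 0
y_4 = S_4(0) = a_4 = -1
y_5 = S_4(1) = -4
t_q=11/2 is in segment 2 (τ=3/2); S_2(τ)=4371/1376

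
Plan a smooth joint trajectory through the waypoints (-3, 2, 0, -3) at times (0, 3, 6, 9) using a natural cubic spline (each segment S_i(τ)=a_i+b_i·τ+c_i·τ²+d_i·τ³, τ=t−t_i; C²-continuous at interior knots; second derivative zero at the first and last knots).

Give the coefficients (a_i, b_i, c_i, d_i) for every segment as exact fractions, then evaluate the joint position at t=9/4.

  seg 0: a=-3 b=34/15 c=0 d=-1/15
  seg 1: a=2 b=7/15 c=-3/5 d=2/27
  seg 2: a=0 b=-17/15 c=1/15 d=-1/135
S(9/4) = 429/320

Δ: Δ0=5/3, Δ1=-2/3, Δ2=-1
row 1: diag=12, rhs=-14; c'=1/4, d'=-7/6
row 2: denom=12−3·1/4=45/4; d'=(-2−3·-7/6)/(45/4)=2/15
back: M2=2/15
back: M1=-7/6−1/4·2/15=-6/5
M: M0=0, M1=-6/5, M2=2/15, M3=0
seg 0: a=-3, c=M0/2=0, d=(M1−M0)/(6·3)=-1/15, b=Δ0−h0·(2M0+M1)/6=34/15
seg 1: a=2, c=M1/2=-3/5, d=(M2−M1)/(6·3)=2/27, b=Δ1−h1·(2M1+M2)/6=7/15
seg 2: a=0, c=M2/2=1/15, d=(M3−M2)/(6·3)=-1/135, b=Δ2−h2·(2M2+M3)/6=-17/15
t_q=9/4 → seg 0, τ=9/4; S=-3+34/15·τ+0·τ²+-1/15·τ³=429/320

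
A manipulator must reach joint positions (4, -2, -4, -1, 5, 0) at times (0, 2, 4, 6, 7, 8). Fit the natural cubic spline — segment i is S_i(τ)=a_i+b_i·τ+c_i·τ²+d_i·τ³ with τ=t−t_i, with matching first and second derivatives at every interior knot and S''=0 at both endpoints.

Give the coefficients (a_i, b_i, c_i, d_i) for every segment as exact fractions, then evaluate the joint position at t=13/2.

  seg 0: a=4 b=-2215/626 c=0 d=337/2504
  seg 1: a=-2 b=-602/313 c=1011/1252 d=-433/2504
  seg 2: a=-4 b=-481/626 c=-72/313 d=427/626
  seg 3: a=-1 b=4067/626 c=1209/313 d=-2729/626
  seg 4: a=5 b=358/313 c=-5769/626 d=1923/626
S(13/2) = 13367/5008

Δ: Δ0=-3, Δ1=-1, Δ2=3/2, Δ3=6, Δ4=-5
row 1: diag=8, rhs=12; c'=1/4, d'=3/2
row 2: denom=8−2·1/4=15/2; d'=(15−2·3/2)/(15/2)=8/5
row 3: denom=6−2·4/15=82/15; d'=(27−2·8/5)/(82/15)=357/82
row 4: denom=4−1·15/82=313/82; d'=(-66−1·357/82)/(313/82)=-5769/313
back: M4=-5769/313
back: M3=357/82−15/82·-5769/313=2418/313
back: M2=8/5−4/15·2418/313=-144/313
back: M1=3/2−1/4·-144/313=1011/626
M: M0=0, M1=1011/626, M2=-144/313, M3=2418/313, M4=-5769/313, M5=0
seg 0: a=4, c=M0/2=0, d=(M1−M0)/(6·2)=337/2504, b=Δ0−h0·(2M0+M1)/6=-2215/626
seg 1: a=-2, c=M1/2=1011/1252, d=(M2−M1)/(6·2)=-433/2504, b=Δ1−h1·(2M1+M2)/6=-602/313
seg 2: a=-4, c=M2/2=-72/313, d=(M3−M2)/(6·2)=427/626, b=Δ2−h2·(2M2+M3)/6=-481/626
seg 3: a=-1, c=M3/2=1209/313, d=(M4−M3)/(6·1)=-2729/626, b=Δ3−h3·(2M3+M4)/6=4067/626
seg 4: a=5, c=M4/2=-5769/626, d=(M5−M4)/(6·1)=1923/626, b=Δ4−h4·(2M4+M5)/6=358/313
t_q=13/2 → seg 3, τ=1/2; S=-1+4067/626·τ+1209/313·τ²+-2729/626·τ³=13367/5008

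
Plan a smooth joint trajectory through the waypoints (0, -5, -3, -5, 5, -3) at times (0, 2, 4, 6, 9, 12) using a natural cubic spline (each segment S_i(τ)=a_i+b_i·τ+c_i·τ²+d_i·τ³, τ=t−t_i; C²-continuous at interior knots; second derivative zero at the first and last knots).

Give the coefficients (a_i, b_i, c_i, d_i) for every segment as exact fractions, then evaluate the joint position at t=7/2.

  seg 0: a=0 b=-11509/3138 c=0 d=458/1569
  seg 1: a=-5 b=-517/3138 c=916/523 d=-7337/12552
  seg 2: a=-3 b=-272/1569 c=-3673/2092 d=8425/12552
  seg 3: a=-5 b=2693/3138 c=1188/523 d=-1513/3138
  seg 4: a=5 b=2305/1569 c=-2163/1046 d=721/3138
S(7/2) = -109761/33472

Δ: Δ0=-5/2, Δ1=1, Δ2=-1, Δ3=10/3, Δ4=-8/3
row 1: diag=8, rhs=21; c'=1/4, d'=21/8
row 2: denom=8−2·1/4=15/2; d'=(-12−2·21/8)/(15/2)=-23/10
row 3: denom=10−2·4/15=142/15; d'=(26−2·-23/10)/(142/15)=459/142
row 4: denom=12−3·45/142=1569/142; d'=(-36−3·459/142)/(1569/142)=-2163/523
back: M4=-2163/523
back: M3=459/142−45/142·-2163/523=2376/523
back: M2=-23/10−4/15·2376/523=-3673/1046
back: M1=21/8−1/4·-3673/1046=1832/523
M: M0=0, M1=1832/523, M2=-3673/1046, M3=2376/523, M4=-2163/523, M5=0
seg 0: a=0, c=M0/2=0, d=(M1−M0)/(6·2)=458/1569, b=Δ0−h0·(2M0+M1)/6=-11509/3138
seg 1: a=-5, c=M1/2=916/523, d=(M2−M1)/(6·2)=-7337/12552, b=Δ1−h1·(2M1+M2)/6=-517/3138
seg 2: a=-3, c=M2/2=-3673/2092, d=(M3−M2)/(6·2)=8425/12552, b=Δ2−h2·(2M2+M3)/6=-272/1569
seg 3: a=-5, c=M3/2=1188/523, d=(M4−M3)/(6·3)=-1513/3138, b=Δ3−h3·(2M3+M4)/6=2693/3138
seg 4: a=5, c=M4/2=-2163/1046, d=(M5−M4)/(6·3)=721/3138, b=Δ4−h4·(2M4+M5)/6=2305/1569
t_q=7/2 → seg 1, τ=3/2; S=-5+-517/3138·τ+916/523·τ²+-7337/12552·τ³=-109761/33472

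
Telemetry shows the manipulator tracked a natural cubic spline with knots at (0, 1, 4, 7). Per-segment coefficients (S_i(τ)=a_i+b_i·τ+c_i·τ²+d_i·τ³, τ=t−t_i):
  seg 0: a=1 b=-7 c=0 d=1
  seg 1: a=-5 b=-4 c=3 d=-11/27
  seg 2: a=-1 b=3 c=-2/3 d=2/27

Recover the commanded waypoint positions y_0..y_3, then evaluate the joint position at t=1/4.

y_0 = S_0(0) = a_0 = 1
y_1 = S_1(0) = a_1 = -5
y_2 = S_2(0) = a_2 = -1
y_3 = S_2(3) = 4
t_q=1/4 is in segment 0 (τ=1/4); S_0(τ)=-47/64

y_0=1 y_1=-5 y_2=-1 y_3=4
S(1/4) = -47/64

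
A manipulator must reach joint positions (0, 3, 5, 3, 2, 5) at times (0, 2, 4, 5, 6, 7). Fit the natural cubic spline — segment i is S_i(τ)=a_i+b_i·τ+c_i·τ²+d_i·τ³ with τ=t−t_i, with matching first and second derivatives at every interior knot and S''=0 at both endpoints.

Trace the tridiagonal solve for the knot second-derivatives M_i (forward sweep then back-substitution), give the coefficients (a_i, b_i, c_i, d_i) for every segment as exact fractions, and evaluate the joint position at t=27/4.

Δ: Δ0=3/2, Δ1=1, Δ2=-2, Δ3=-1, Δ4=3
row 1: diag=8, rhs=-3; c'=1/4, d'=-3/8
row 2: denom=6−2·1/4=11/2; d'=(-18−2·-3/8)/(11/2)=-69/22
row 3: denom=4−1·2/11=42/11; d'=(6−1·-69/22)/(42/11)=67/28
row 4: denom=4−1·11/42=157/42; d'=(24−1·67/28)/(157/42)=1815/314
back: M4=1815/314
back: M3=67/28−11/42·1815/314=138/157
back: M2=-69/22−2/11·138/157=-1035/314
back: M1=-3/8−1/4·-1035/314=141/314
M: M0=0, M1=141/314, M2=-1035/314, M3=138/157, M4=1815/314, M5=0
seg 0: a=0, c=M0/2=0, d=(M1−M0)/(6·2)=47/1256, b=Δ0−h0·(2M0+M1)/6=212/157
seg 1: a=3, c=M1/2=141/628, d=(M2−M1)/(6·2)=-49/157, b=Δ1−h1·(2M1+M2)/6=565/314
seg 2: a=5, c=M2/2=-1035/628, d=(M3−M2)/(6·1)=437/628, b=Δ2−h2·(2M2+M3)/6=-329/314
seg 3: a=3, c=M3/2=69/157, d=(M4−M3)/(6·1)=513/628, b=Δ3−h3·(2M3+M4)/6=-1417/628
seg 4: a=2, c=M4/2=1815/628, d=(M5−M4)/(6·1)=-605/628, b=Δ4−h4·(2M4+M5)/6=337/314
t_q=27/4 → seg 4, τ=3/4; S=2+337/314·τ+1815/628·τ²+-605/628·τ³=161741/40192

  seg 0: a=0 b=212/157 c=0 d=47/1256
  seg 1: a=3 b=565/314 c=141/628 d=-49/157
  seg 2: a=5 b=-329/314 c=-1035/628 d=437/628
  seg 3: a=3 b=-1417/628 c=69/157 d=513/628
  seg 4: a=2 b=337/314 c=1815/628 d=-605/628
S(27/4) = 161741/40192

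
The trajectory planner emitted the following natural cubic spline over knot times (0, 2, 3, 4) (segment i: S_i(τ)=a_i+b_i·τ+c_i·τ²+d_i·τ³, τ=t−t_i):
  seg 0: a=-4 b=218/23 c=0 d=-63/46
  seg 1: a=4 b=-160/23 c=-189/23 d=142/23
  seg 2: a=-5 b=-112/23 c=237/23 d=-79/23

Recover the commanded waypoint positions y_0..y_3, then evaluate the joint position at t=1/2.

y_0 = S_0(0) = a_0 = -4
y_1 = S_1(0) = a_1 = 4
y_2 = S_2(0) = a_2 = -5
y_3 = S_2(1) = -3
t_q=1/2 is in segment 0 (τ=1/2); S_0(τ)=209/368

y_0=-4 y_1=4 y_2=-5 y_3=-3
S(1/2) = 209/368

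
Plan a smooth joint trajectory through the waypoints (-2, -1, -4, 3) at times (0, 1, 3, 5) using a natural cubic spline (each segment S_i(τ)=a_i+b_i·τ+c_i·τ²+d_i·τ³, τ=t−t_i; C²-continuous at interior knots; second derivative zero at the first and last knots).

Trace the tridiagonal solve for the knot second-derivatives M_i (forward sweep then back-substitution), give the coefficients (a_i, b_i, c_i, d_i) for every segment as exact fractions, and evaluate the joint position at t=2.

  seg 0: a=-2 b=37/22 c=0 d=-15/22
  seg 1: a=-1 b=-4/11 c=-45/22 d=65/88
  seg 2: a=-4 b=7/22 c=105/44 d=-35/88
S(2) = -235/88

Δ: Δ0=1, Δ1=-3/2, Δ2=7/2
row 1: diag=6, rhs=-15; c'=1/3, d'=-5/2
row 2: denom=8−2·1/3=22/3; d'=(30−2·-5/2)/(22/3)=105/22
back: M2=105/22
back: M1=-5/2−1/3·105/22=-45/11
M: M0=0, M1=-45/11, M2=105/22, M3=0
seg 0: a=-2, c=M0/2=0, d=(M1−M0)/(6·1)=-15/22, b=Δ0−h0·(2M0+M1)/6=37/22
seg 1: a=-1, c=M1/2=-45/22, d=(M2−M1)/(6·2)=65/88, b=Δ1−h1·(2M1+M2)/6=-4/11
seg 2: a=-4, c=M2/2=105/44, d=(M3−M2)/(6·2)=-35/88, b=Δ2−h2·(2M2+M3)/6=7/22
t_q=2 → seg 1, τ=1; S=-1+-4/11·τ+-45/22·τ²+65/88·τ³=-235/88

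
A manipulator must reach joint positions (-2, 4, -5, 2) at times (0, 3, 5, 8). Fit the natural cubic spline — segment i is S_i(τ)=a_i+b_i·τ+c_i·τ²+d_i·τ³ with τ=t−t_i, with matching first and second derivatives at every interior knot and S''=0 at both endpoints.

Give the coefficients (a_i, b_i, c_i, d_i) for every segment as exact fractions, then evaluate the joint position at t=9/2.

Δ: Δ0=2, Δ1=-9/2, Δ2=7/3
row 1: diag=10, rhs=-39; c'=1/5, d'=-39/10
row 2: denom=10−2·1/5=48/5; d'=(41−2·-39/10)/(48/5)=61/12
back: M2=61/12
back: M1=-39/10−1/5·61/12=-59/12
M: M0=0, M1=-59/12, M2=61/12, M3=0
seg 0: a=-2, c=M0/2=0, d=(M1−M0)/(6·3)=-59/216, b=Δ0−h0·(2M0+M1)/6=107/24
seg 1: a=4, c=M1/2=-59/24, d=(M2−M1)/(6·2)=5/6, b=Δ1−h1·(2M1+M2)/6=-35/12
seg 2: a=-5, c=M2/2=61/24, d=(M3−M2)/(6·3)=-61/216, b=Δ2−h2·(2M2+M3)/6=-11/4
t_q=9/2 → seg 1, τ=3/2; S=4+-35/12·τ+-59/24·τ²+5/6·τ³=-99/32

  seg 0: a=-2 b=107/24 c=0 d=-59/216
  seg 1: a=4 b=-35/12 c=-59/24 d=5/6
  seg 2: a=-5 b=-11/4 c=61/24 d=-61/216
S(9/2) = -99/32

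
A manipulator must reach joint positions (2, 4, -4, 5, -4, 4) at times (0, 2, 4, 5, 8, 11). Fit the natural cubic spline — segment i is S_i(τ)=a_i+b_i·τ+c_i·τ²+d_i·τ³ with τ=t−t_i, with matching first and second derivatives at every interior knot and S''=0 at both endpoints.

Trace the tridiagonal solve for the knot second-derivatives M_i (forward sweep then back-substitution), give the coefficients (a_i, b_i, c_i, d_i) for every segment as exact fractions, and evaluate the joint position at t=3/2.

  seg 0: a=2 b=3500/933 c=0 d=-2567/3732
  seg 1: a=4 b=-4201/933 c=-2567/622 d=4085/1866
  seg 2: a=-4 b=4907/933 c=5603/622 d=-9829/1866
  seg 3: a=5 b=13945/1866 c=-2113/311 d=18491/16794
  seg 4: a=-4 b=-3325/933 c=5813/1866 d=-5813/16794
S(3/2) = 52801/9952

Δ: Δ0=1, Δ1=-4, Δ2=9, Δ3=-3, Δ4=8/3
row 1: diag=8, rhs=-30; c'=1/4, d'=-15/4
row 2: denom=6−2·1/4=11/2; d'=(78−2·-15/4)/(11/2)=171/11
row 3: denom=8−1·2/11=86/11; d'=(-72−1·171/11)/(86/11)=-963/86
row 4: denom=12−3·33/86=933/86; d'=(34−3·-963/86)/(933/86)=5813/933
back: M4=5813/933
back: M3=-963/86−33/86·5813/933=-4226/311
back: M2=171/11−2/11·-4226/311=5603/311
back: M1=-15/4−1/4·5603/311=-2567/311
M: M0=0, M1=-2567/311, M2=5603/311, M3=-4226/311, M4=5813/933, M5=0
seg 0: a=2, c=M0/2=0, d=(M1−M0)/(6·2)=-2567/3732, b=Δ0−h0·(2M0+M1)/6=3500/933
seg 1: a=4, c=M1/2=-2567/622, d=(M2−M1)/(6·2)=4085/1866, b=Δ1−h1·(2M1+M2)/6=-4201/933
seg 2: a=-4, c=M2/2=5603/622, d=(M3−M2)/(6·1)=-9829/1866, b=Δ2−h2·(2M2+M3)/6=4907/933
seg 3: a=5, c=M3/2=-2113/311, d=(M4−M3)/(6·3)=18491/16794, b=Δ3−h3·(2M3+M4)/6=13945/1866
seg 4: a=-4, c=M4/2=5813/1866, d=(M5−M4)/(6·3)=-5813/16794, b=Δ4−h4·(2M4+M5)/6=-3325/933
t_q=3/2 → seg 0, τ=3/2; S=2+3500/933·τ+0·τ²+-2567/3732·τ³=52801/9952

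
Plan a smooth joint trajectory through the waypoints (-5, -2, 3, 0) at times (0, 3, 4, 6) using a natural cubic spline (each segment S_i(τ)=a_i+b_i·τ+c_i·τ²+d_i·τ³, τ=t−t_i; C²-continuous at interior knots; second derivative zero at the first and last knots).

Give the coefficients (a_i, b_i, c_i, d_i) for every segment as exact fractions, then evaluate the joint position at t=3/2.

Δ: Δ0=1, Δ1=5, Δ2=-3/2
row 1: diag=8, rhs=24; c'=1/8, d'=3
row 2: denom=6−1·1/8=47/8; d'=(-39−1·3)/(47/8)=-336/47
back: M2=-336/47
back: M1=3−1/8·-336/47=183/47
M: M0=0, M1=183/47, M2=-336/47, M3=0
seg 0: a=-5, c=M0/2=0, d=(M1−M0)/(6·3)=61/282, b=Δ0−h0·(2M0+M1)/6=-89/94
seg 1: a=-2, c=M1/2=183/94, d=(M2−M1)/(6·1)=-173/94, b=Δ1−h1·(2M1+M2)/6=230/47
seg 2: a=3, c=M2/2=-168/47, d=(M3−M2)/(6·2)=28/47, b=Δ2−h2·(2M2+M3)/6=307/94
t_q=3/2 → seg 0, τ=3/2; S=-5+-89/94·τ+0·τ²+61/282·τ³=-4279/752

  seg 0: a=-5 b=-89/94 c=0 d=61/282
  seg 1: a=-2 b=230/47 c=183/94 d=-173/94
  seg 2: a=3 b=307/94 c=-168/47 d=28/47
S(3/2) = -4279/752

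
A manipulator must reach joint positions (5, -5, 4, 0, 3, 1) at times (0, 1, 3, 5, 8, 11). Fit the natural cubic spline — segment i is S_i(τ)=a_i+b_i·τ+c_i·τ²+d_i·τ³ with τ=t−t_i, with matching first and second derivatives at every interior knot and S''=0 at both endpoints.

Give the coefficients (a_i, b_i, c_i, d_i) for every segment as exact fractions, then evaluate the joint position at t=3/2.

Δ: Δ0=-10, Δ1=9/2, Δ2=-2, Δ3=1, Δ4=-2/3
row 1: diag=6, rhs=87; c'=1/3, d'=29/2
row 2: denom=8−2·1/3=22/3; d'=(-39−2·29/2)/(22/3)=-102/11
row 3: denom=10−2·3/11=104/11; d'=(18−2·-102/11)/(104/11)=201/52
row 4: denom=12−3·33/104=1149/104; d'=(-10−3·201/52)/(1149/104)=-2246/1149
back: M4=-2246/1149
back: M3=201/52−33/104·-2246/1149=1718/383
back: M2=-102/11−3/11·1718/383=-4020/383
back: M1=29/2−1/3·-4020/383=13787/766
M: M0=0, M1=13787/766, M2=-4020/383, M3=1718/383, M4=-2246/1149, M5=0
seg 0: a=5, c=M0/2=0, d=(M1−M0)/(6·1)=13787/4596, b=Δ0−h0·(2M0+M1)/6=-59747/4596
seg 1: a=-5, c=M1/2=13787/1532, d=(M2−M1)/(6·2)=-21827/9192, b=Δ1−h1·(2M1+M2)/6=-9193/2298
seg 2: a=4, c=M2/2=-2010/383, d=(M3−M2)/(6·2)=2869/2298, b=Δ2−h2·(2M2+M3)/6=4024/1149
seg 3: a=0, c=M3/2=859/383, d=(M4−M3)/(6·3)=-3700/10341, b=Δ3−h3·(2M3+M4)/6=-2882/1149
seg 4: a=3, c=M4/2=-1123/1149, d=(M5−M4)/(6·3)=1123/10341, b=Δ4−h4·(2M4+M5)/6=1480/1149
t_q=3/2 → seg 1, τ=1/2; S=-5+-9193/2298·τ+13787/1532·τ²+-21827/9192·τ³=-123717/24512

  seg 0: a=5 b=-59747/4596 c=0 d=13787/4596
  seg 1: a=-5 b=-9193/2298 c=13787/1532 d=-21827/9192
  seg 2: a=4 b=4024/1149 c=-2010/383 d=2869/2298
  seg 3: a=0 b=-2882/1149 c=859/383 d=-3700/10341
  seg 4: a=3 b=1480/1149 c=-1123/1149 d=1123/10341
S(3/2) = -123717/24512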